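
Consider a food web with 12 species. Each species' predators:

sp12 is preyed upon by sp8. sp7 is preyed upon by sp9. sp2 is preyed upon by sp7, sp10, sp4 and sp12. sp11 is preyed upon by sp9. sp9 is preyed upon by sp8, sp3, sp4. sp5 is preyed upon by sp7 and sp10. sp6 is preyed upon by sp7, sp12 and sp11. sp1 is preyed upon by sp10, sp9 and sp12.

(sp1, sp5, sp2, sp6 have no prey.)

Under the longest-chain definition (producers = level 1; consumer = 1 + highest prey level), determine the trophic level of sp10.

sp1 is a producer → level 1.
sp10 eats sp1 (level 1); other prey at levels: sp5 1, sp2 1 → level 2.

Trophic level 2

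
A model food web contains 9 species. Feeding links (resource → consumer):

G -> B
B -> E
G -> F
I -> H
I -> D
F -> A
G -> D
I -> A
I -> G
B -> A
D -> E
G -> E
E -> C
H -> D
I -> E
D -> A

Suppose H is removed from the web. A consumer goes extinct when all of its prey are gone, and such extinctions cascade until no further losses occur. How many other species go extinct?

0

Remove H.
Every predator of it retains at least one other prey: D still has I, G.
No consumer loses all prey, so no secondary extinctions occur.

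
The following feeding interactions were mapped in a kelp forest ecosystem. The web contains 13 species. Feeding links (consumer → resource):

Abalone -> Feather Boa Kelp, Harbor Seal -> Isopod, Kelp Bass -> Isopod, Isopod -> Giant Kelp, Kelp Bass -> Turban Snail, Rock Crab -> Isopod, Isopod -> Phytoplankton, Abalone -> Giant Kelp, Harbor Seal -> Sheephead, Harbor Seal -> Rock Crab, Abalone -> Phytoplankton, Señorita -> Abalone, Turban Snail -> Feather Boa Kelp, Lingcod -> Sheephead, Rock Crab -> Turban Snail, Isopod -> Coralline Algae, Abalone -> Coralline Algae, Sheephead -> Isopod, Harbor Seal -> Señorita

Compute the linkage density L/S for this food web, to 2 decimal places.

There are L = 19 links among S = 13 species.
L/S = 19/13 = 1.4615 ≈ 1.46.

L/S = 1.46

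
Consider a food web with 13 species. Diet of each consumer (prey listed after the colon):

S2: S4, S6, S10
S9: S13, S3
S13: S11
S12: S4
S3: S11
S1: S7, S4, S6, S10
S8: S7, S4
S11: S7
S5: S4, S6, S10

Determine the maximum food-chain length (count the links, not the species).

3 links

One longest chain: S7 → S11 → S13 → S9.
It has 4 species and 3 links.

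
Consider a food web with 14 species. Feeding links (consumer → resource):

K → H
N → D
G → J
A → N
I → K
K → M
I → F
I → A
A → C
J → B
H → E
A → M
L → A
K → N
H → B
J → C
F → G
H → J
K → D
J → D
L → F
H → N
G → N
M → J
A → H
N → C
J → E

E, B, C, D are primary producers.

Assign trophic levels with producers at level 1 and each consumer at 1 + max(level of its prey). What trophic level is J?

E is a producer → level 1.
J eats E (level 1); other prey at levels: B 1, C 1, D 1 → level 2.

Trophic level 2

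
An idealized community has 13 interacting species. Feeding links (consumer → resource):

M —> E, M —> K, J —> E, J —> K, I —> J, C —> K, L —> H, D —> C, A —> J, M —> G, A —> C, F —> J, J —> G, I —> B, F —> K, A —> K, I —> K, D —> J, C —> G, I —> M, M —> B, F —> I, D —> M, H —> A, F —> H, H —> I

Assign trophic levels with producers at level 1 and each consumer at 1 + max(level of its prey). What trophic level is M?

K is a producer → level 1.
M eats K (level 1); other prey at levels: B 1, G 1, E 1 → level 2.

Trophic level 2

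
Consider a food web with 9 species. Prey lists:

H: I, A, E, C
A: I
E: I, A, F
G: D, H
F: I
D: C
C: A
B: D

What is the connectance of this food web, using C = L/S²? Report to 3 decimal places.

The web has S = 9 species and L = 14 feeding links.
C = L / S² = 14 / 81 = 0.1728 ≈ 0.173.

C = 0.173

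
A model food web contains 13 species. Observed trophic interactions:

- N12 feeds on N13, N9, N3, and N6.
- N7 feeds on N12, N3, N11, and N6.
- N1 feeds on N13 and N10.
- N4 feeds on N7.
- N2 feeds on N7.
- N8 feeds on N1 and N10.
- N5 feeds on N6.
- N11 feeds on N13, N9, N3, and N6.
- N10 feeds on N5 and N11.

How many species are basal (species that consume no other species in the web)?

4

Basal species (no prey listed): N13, N3, N9, N6.
Count: 4.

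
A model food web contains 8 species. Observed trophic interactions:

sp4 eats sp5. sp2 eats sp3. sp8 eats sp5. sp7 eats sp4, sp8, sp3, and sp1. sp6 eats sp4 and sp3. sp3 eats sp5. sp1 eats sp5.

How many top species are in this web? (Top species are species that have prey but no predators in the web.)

3

Top species (has prey, but nothing eats it): sp2, sp7, sp6.
Count: 3.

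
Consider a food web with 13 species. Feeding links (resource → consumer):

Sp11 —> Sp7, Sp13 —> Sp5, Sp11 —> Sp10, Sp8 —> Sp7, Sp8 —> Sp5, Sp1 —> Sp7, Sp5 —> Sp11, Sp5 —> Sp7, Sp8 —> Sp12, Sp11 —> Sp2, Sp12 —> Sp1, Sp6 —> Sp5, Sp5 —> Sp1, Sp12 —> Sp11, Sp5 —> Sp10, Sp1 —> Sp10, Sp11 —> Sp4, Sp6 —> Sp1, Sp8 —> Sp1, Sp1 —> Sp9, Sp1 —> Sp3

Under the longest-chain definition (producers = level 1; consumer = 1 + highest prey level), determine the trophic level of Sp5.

Sp8 is a producer → level 1.
Sp5 eats Sp8 (level 1); other prey at levels: Sp6 1, Sp13 1 → level 2.

Trophic level 2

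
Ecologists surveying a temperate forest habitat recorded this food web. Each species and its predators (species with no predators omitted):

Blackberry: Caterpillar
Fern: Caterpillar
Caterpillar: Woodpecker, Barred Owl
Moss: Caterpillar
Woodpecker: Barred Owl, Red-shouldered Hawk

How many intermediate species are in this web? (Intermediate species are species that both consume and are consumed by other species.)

Intermediate species (has both prey and predators): Caterpillar, Woodpecker.
Count: 2.

2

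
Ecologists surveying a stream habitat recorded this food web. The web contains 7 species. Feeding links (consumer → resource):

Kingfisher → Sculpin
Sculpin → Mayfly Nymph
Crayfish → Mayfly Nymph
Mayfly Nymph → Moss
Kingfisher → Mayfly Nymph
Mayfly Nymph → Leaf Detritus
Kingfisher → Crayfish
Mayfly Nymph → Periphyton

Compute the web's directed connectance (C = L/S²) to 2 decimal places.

C = 0.16

The web has S = 7 species and L = 8 feeding links.
C = L / S² = 8 / 49 = 0.1633 ≈ 0.16.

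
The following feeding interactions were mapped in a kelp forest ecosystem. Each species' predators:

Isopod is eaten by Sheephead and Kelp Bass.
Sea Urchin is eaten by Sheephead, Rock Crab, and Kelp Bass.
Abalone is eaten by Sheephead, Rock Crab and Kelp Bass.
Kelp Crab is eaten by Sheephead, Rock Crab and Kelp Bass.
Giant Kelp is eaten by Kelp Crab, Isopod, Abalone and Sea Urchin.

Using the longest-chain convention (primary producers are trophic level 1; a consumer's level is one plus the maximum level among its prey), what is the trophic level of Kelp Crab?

Giant Kelp is a producer → level 1.
Kelp Crab eats Giant Kelp → level 2.

Trophic level 2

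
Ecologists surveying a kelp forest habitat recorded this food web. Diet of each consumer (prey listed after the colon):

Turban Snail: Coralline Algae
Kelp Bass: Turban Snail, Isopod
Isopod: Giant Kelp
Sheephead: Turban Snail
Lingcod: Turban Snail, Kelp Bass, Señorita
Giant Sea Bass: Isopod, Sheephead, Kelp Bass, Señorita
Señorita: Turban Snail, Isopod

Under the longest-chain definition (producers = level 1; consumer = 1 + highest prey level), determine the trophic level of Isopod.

Giant Kelp is a producer → level 1.
Isopod eats Giant Kelp → level 2.

Trophic level 2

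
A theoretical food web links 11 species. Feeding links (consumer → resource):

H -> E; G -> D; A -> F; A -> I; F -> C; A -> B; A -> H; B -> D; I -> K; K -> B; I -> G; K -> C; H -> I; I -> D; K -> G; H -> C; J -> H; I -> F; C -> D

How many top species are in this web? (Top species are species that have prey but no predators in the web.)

2

Top species (has prey, but nothing eats it): A, J.
Count: 2.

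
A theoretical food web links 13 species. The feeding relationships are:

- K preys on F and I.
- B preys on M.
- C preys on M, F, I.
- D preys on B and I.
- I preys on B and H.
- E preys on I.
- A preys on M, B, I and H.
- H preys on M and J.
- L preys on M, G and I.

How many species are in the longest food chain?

4 species

One longest chain: M → B → I → E.
It has 4 species and 3 links.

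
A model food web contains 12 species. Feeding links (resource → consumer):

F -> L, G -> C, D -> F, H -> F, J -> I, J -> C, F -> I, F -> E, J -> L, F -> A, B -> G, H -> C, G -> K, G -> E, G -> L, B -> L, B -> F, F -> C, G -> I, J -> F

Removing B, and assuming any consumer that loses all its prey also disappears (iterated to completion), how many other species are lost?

Remove B.
Round 1: G (all prey gone) → extinct.
Round 2: K (all prey gone) → extinct.
No further losses. Total secondary extinctions: 2.

2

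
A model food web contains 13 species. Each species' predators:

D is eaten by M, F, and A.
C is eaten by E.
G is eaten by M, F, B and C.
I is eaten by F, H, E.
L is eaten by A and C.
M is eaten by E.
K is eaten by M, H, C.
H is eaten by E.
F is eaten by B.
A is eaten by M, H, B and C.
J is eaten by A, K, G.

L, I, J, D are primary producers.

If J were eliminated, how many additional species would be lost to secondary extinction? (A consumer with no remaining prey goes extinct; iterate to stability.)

Remove J.
Round 1: K (all prey gone), G (all prey gone) → extinct.
No further losses. Total secondary extinctions: 2.

2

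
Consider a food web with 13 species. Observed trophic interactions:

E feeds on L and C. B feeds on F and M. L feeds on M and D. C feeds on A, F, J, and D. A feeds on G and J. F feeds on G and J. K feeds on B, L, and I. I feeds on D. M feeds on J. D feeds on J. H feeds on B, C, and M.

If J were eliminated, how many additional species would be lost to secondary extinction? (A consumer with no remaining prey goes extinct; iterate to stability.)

4

Remove J.
Round 1: M (all prey gone), D (all prey gone) → extinct.
Round 2: I (all prey gone), L (all prey gone) → extinct.
No further losses. Total secondary extinctions: 4.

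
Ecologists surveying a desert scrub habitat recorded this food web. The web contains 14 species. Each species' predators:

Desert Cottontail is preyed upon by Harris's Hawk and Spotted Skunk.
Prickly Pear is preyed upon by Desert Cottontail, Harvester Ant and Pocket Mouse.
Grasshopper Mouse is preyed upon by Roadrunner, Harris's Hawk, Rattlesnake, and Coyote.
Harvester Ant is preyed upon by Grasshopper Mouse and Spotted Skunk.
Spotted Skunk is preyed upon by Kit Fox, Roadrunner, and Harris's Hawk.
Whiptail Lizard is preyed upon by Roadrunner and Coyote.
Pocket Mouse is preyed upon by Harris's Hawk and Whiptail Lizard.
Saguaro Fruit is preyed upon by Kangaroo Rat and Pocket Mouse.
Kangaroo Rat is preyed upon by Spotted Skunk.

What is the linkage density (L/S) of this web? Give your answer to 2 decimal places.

There are L = 21 links among S = 14 species.
L/S = 21/14 = 1.5000 ≈ 1.50.

L/S = 1.50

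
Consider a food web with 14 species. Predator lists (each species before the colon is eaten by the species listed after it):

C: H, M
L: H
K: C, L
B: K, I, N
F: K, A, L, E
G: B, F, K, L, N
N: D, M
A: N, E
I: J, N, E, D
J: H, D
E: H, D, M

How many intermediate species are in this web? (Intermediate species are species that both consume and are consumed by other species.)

Intermediate species (has both prey and predators): B, F, K, I, A, C, L, J, N, E.
Count: 10.

10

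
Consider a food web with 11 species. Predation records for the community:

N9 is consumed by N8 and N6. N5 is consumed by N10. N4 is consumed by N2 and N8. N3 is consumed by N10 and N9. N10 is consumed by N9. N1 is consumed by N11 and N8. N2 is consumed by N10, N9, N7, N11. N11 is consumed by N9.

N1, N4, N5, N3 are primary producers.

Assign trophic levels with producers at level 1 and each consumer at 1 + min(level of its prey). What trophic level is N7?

N4 is a producer → level 1.
N2 eats N4 → level 2.
N7 eats N2 → level 3.
No prey of N7 is below level 2, so 3 is the minimum.

Trophic level 3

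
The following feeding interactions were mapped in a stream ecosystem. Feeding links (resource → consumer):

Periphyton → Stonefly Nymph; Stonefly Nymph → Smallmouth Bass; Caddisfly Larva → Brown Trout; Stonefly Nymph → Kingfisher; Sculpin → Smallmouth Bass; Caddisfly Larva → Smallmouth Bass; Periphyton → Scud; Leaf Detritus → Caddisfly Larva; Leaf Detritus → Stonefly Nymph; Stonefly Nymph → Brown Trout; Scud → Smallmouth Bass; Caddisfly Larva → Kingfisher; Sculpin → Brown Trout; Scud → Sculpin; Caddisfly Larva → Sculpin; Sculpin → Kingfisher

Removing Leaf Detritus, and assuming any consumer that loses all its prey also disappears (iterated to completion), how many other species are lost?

1

Remove Leaf Detritus.
Round 1: Caddisfly Larva (all prey gone) → extinct.
No further losses. Total secondary extinctions: 1.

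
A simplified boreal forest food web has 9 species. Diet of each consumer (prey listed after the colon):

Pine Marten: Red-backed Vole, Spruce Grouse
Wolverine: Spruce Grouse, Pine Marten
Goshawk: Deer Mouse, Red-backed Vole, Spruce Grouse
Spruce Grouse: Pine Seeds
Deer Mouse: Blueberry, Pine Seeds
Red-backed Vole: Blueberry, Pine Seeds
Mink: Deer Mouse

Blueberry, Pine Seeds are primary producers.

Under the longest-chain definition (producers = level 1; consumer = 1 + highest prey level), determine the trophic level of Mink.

Trophic level 3

Blueberry is a producer → level 1.
Deer Mouse eats Blueberry (level 1); other prey at levels: Pine Seeds 1 → level 2.
Mink eats Deer Mouse → level 3.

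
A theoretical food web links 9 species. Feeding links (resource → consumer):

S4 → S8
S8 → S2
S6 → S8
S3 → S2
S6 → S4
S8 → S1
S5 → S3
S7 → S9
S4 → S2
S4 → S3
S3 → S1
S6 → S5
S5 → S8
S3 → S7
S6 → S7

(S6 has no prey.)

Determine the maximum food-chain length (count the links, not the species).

One longest chain: S6 → S4 → S3 → S7 → S9.
It has 5 species and 4 links.

4 links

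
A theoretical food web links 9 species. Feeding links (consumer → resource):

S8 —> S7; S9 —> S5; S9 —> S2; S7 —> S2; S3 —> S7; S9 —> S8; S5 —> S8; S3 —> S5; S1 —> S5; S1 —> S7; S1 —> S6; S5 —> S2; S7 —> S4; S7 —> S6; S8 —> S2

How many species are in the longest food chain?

5 species

One longest chain: S4 → S7 → S8 → S5 → S3.
It has 5 species and 4 links.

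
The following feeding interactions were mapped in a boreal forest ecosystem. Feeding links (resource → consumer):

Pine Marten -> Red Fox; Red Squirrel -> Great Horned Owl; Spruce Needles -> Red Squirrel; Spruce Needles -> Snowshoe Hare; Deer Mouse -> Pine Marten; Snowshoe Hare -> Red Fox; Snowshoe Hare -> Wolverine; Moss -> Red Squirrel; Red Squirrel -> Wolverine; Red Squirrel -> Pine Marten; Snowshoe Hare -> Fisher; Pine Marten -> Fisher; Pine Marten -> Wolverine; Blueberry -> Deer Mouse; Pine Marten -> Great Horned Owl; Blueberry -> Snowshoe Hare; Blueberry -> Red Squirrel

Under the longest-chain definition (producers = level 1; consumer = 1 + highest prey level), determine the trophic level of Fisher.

Blueberry is a producer → level 1.
Deer Mouse eats Blueberry → level 2.
Pine Marten eats Deer Mouse (level 2); other prey at levels: Red Squirrel 2 → level 3.
Fisher eats Pine Marten (level 3); other prey at levels: Snowshoe Hare 2 → level 4.

Trophic level 4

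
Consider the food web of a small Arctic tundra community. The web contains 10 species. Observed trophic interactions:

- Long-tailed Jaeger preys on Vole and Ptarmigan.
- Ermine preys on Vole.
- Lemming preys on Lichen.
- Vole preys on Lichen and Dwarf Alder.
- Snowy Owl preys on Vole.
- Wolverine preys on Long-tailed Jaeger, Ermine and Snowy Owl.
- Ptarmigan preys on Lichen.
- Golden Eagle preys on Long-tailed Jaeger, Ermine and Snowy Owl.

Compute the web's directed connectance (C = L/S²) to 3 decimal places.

The web has S = 10 species and L = 14 feeding links.
C = L / S² = 14 / 100 = 0.1400 ≈ 0.140.

C = 0.140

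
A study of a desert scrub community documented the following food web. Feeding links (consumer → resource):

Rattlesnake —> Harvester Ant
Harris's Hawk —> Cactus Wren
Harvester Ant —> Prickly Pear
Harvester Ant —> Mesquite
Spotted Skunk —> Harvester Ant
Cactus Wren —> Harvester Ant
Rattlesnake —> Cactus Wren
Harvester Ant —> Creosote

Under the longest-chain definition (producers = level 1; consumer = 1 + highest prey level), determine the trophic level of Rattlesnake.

Trophic level 4

Mesquite is a producer → level 1.
Harvester Ant eats Mesquite (level 1); other prey at levels: Creosote 1, Prickly Pear 1 → level 2.
Cactus Wren eats Harvester Ant → level 3.
Rattlesnake eats Cactus Wren (level 3); other prey at levels: Harvester Ant 2 → level 4.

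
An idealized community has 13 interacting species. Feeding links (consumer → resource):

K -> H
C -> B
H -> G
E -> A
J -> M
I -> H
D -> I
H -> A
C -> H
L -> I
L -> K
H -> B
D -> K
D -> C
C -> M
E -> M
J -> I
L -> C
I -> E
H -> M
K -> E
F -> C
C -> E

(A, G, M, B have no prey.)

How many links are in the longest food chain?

One longest chain: A → E → K → L.
It has 4 species and 3 links.

3 links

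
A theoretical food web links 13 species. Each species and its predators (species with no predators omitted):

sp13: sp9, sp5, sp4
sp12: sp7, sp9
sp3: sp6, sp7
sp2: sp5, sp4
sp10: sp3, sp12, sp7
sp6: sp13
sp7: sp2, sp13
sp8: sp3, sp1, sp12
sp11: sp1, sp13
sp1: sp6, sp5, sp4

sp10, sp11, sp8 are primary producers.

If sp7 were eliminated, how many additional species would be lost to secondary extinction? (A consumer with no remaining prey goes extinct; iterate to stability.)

1

Remove sp7.
Round 1: sp2 (all prey gone) → extinct.
No further losses. Total secondary extinctions: 1.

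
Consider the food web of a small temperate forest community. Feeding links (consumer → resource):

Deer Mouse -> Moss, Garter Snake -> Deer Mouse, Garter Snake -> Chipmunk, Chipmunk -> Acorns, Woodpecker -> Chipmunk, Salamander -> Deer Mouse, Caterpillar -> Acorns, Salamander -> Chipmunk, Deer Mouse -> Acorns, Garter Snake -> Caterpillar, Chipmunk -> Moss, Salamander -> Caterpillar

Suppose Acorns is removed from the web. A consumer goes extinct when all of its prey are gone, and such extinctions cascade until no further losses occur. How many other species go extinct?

1

Remove Acorns.
Round 1: Caterpillar (all prey gone) → extinct.
No further losses. Total secondary extinctions: 1.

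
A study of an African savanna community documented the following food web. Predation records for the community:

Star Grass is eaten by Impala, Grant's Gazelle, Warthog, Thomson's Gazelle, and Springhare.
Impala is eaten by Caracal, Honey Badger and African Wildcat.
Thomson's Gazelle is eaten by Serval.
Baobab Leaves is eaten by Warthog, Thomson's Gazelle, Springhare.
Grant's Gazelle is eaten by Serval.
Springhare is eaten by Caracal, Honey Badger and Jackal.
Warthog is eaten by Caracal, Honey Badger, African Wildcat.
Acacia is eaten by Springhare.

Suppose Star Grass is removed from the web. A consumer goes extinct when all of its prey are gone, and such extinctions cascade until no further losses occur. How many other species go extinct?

2

Remove Star Grass.
Round 1: Grant's Gazelle (all prey gone), Impala (all prey gone) → extinct.
No further losses. Total secondary extinctions: 2.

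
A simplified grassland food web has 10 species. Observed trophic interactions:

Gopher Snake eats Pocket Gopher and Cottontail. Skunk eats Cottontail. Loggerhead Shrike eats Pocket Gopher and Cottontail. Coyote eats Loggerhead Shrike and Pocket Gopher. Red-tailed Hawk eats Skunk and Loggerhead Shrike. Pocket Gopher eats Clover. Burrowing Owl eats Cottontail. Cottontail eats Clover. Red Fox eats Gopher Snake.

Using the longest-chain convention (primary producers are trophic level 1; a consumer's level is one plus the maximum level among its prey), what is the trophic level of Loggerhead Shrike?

Clover is a producer → level 1.
Pocket Gopher eats Clover → level 2.
Loggerhead Shrike eats Pocket Gopher (level 2); other prey at levels: Cottontail 2 → level 3.

Trophic level 3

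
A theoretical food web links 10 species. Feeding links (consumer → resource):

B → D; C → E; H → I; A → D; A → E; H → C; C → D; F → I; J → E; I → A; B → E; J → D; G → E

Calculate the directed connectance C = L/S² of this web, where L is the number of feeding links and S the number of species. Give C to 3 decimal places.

The web has S = 10 species and L = 13 feeding links.
C = L / S² = 13 / 100 = 0.1300 ≈ 0.130.

C = 0.130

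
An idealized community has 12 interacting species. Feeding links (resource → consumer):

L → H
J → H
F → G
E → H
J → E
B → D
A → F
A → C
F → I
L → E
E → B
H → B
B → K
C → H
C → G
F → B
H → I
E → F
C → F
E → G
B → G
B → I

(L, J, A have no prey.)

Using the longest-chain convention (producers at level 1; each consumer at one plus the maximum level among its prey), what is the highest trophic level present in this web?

5

Producers (level 1): L, J, A.
A → C → F → B → I gives I level 5.
No species has a prey at level 5, so no species reaches level 6.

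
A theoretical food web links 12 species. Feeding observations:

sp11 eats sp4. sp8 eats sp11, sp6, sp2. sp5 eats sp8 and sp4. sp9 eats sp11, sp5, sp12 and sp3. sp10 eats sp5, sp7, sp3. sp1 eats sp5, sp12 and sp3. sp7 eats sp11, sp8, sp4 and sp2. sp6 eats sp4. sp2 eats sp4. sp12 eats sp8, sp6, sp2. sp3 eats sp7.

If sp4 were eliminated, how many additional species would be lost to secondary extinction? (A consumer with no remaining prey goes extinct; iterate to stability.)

11

Remove sp4.
Round 1: sp6 (all prey gone), sp11 (all prey gone), sp2 (all prey gone) → extinct.
Round 2: sp8 (all prey gone) → extinct.
Round 3: sp12 (all prey gone), sp5 (all prey gone), sp7 (all prey gone) → extinct.
Round 4: sp3 (all prey gone) → extinct.
Round 5: sp1 (all prey gone), sp10 (all prey gone), sp9 (all prey gone) → extinct.
No further losses. Total secondary extinctions: 11.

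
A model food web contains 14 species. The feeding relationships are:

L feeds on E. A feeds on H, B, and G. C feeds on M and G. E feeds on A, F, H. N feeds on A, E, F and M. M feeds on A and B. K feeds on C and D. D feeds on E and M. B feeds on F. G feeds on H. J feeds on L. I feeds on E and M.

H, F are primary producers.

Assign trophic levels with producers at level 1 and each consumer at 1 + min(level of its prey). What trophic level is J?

H is a producer → level 1.
E eats H → level 2.
L eats E → level 3.
J eats L → level 4.
No prey of J is below level 3, so 4 is the minimum.

Trophic level 4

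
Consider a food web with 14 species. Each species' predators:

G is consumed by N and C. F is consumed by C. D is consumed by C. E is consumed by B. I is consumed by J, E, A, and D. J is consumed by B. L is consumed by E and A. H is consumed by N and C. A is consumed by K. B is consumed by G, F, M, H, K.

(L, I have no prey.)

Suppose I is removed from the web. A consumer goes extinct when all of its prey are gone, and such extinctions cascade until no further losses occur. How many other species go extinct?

Remove I.
Round 1: D (all prey gone), J (all prey gone) → extinct.
No further losses. Total secondary extinctions: 2.

2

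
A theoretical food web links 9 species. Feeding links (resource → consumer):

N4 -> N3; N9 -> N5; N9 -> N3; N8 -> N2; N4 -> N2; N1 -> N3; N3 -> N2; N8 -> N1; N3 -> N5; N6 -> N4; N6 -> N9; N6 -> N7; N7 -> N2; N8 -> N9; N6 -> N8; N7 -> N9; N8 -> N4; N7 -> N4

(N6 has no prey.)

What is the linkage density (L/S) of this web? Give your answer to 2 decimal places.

L/S = 2.00

There are L = 18 links among S = 9 species.
L/S = 18/9 = 2.0000 ≈ 2.00.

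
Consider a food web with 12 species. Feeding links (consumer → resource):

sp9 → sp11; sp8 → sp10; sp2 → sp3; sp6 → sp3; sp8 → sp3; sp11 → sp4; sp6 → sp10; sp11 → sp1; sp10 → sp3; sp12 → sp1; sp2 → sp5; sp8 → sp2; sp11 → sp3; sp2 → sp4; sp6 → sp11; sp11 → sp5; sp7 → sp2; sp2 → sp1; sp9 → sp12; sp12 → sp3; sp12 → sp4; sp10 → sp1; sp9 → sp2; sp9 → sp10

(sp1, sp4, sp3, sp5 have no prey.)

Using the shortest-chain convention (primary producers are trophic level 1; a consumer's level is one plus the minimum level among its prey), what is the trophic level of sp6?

Trophic level 2

sp3 is a producer → level 1.
sp6 eats sp3 → level 2.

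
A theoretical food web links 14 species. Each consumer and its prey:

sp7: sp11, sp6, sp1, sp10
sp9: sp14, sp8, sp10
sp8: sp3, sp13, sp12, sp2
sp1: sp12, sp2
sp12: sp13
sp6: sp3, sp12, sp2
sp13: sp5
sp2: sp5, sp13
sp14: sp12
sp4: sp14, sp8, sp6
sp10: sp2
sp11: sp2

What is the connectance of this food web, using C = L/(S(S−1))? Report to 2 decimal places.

C = 0.14

The web has S = 14 species and L = 26 feeding links.
C = L / (S(S−1)) = 26 / 182 = 0.1429 ≈ 0.14.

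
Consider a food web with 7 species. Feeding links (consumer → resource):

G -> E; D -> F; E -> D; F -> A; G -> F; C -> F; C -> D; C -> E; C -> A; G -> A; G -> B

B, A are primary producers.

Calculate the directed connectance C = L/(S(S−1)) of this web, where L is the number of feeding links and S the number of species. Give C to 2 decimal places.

C = 0.26

The web has S = 7 species and L = 11 feeding links.
C = L / (S(S−1)) = 11 / 42 = 0.2619 ≈ 0.26.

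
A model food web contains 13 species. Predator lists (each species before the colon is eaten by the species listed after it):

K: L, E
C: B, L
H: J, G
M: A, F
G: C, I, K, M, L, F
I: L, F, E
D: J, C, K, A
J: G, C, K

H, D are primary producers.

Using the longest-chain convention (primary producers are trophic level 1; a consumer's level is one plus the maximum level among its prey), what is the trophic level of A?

Trophic level 5

H is a producer → level 1.
J eats H (level 1); other prey at levels: D 1 → level 2.
G eats J (level 2); other prey at levels: H 1 → level 3.
M eats G → level 4.
A eats M (level 4); other prey at levels: D 1 → level 5.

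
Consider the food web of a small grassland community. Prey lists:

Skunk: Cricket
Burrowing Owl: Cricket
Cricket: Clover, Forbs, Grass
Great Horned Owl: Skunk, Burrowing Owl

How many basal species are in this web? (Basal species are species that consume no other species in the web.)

Basal species (no prey listed): Clover, Forbs, Grass.
Count: 3.

3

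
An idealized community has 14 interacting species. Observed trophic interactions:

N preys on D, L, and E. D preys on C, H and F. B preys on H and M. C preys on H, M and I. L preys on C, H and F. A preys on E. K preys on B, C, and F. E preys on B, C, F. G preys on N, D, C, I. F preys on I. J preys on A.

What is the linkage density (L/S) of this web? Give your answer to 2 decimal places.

There are L = 27 links among S = 14 species.
L/S = 27/14 = 1.9286 ≈ 1.93.

L/S = 1.93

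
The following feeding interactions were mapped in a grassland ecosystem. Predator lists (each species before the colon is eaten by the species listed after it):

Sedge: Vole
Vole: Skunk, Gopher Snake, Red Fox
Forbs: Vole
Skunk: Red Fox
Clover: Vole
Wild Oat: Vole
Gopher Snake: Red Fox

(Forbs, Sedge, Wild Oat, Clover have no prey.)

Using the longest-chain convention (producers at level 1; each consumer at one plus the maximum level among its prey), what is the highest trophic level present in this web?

4

Producers (level 1): Forbs, Sedge, Wild Oat, Clover.
Forbs → Vole → Skunk → Red Fox gives Red Fox level 4.
No species has a prey at level 4, so no species reaches level 5.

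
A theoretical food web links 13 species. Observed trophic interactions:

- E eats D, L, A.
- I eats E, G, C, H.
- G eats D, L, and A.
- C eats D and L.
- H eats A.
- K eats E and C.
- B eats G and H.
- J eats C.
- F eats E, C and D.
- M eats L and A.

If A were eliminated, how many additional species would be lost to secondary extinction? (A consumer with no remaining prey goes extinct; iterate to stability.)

1

Remove A.
Round 1: H (all prey gone) → extinct.
No further losses. Total secondary extinctions: 1.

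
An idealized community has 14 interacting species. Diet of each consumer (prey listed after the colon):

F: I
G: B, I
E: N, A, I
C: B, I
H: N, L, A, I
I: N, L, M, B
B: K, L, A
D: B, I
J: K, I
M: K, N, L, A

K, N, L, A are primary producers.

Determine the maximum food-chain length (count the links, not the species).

3 links

One longest chain: K → M → I → C.
It has 4 species and 3 links.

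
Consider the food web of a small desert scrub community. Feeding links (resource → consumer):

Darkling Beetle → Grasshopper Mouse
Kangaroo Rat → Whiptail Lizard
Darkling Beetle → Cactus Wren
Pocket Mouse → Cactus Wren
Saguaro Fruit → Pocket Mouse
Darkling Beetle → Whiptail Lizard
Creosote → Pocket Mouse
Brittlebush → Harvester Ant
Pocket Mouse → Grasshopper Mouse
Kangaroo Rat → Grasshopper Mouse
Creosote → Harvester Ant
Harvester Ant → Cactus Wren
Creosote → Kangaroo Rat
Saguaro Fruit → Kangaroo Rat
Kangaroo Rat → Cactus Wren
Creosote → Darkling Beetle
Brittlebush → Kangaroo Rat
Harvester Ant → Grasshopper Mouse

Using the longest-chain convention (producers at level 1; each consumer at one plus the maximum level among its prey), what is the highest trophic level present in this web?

Producers (level 1): Brittlebush, Saguaro Fruit, Creosote.
Creosote → Darkling Beetle → Grasshopper Mouse gives Grasshopper Mouse level 3.
No species has a prey at level 3, so no species reaches level 4.

3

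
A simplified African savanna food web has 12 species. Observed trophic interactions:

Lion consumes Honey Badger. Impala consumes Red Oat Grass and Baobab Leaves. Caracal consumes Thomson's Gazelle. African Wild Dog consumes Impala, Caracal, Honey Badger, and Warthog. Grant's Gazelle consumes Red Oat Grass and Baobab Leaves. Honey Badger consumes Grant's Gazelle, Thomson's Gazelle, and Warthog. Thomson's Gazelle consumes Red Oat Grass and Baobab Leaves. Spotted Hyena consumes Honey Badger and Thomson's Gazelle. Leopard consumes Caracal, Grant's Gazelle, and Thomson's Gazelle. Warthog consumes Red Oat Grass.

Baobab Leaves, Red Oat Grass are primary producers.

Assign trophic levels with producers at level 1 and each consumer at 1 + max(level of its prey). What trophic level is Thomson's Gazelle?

Trophic level 2

Baobab Leaves is a producer → level 1.
Thomson's Gazelle eats Baobab Leaves (level 1); other prey at levels: Red Oat Grass 1 → level 2.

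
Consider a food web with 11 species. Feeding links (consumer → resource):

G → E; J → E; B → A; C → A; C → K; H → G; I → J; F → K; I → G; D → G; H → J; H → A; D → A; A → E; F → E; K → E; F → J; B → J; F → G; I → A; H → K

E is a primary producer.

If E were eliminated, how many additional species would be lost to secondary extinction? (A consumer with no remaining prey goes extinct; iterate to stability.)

10

Remove E.
Round 1: K (all prey gone), G (all prey gone), J (all prey gone), A (all prey gone) → extinct.
Round 2: C (all prey gone), D (all prey gone), I (all prey gone), F (all prey gone), H (all prey gone), B (all prey gone) → extinct.
No further losses. Total secondary extinctions: 10.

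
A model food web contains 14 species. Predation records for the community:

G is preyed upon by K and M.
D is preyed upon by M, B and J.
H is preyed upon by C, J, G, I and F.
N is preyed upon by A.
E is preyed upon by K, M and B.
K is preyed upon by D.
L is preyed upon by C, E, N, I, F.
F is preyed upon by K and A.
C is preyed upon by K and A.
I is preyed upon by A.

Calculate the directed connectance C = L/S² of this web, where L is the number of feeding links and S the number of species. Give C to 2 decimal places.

C = 0.13

The web has S = 14 species and L = 25 feeding links.
C = L / S² = 25 / 196 = 0.1276 ≈ 0.13.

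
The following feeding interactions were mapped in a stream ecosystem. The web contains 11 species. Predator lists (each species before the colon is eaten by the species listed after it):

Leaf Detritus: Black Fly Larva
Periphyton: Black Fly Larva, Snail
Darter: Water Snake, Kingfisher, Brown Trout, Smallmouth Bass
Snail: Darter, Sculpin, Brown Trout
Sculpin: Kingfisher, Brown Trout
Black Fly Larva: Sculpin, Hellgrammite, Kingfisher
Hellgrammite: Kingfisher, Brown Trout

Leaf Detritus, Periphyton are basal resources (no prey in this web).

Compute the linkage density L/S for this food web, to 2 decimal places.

L/S = 1.55

There are L = 17 links among S = 11 species.
L/S = 17/11 = 1.5455 ≈ 1.55.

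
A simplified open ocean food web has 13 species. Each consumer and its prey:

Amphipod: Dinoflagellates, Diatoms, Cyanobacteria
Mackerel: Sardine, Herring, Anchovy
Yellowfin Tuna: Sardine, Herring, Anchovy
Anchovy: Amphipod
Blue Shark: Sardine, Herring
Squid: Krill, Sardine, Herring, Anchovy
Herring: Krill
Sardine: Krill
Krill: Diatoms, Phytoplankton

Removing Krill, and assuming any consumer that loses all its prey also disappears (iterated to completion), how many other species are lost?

3

Remove Krill.
Round 1: Sardine (all prey gone), Herring (all prey gone) → extinct.
Round 2: Blue Shark (all prey gone) → extinct.
No further losses. Total secondary extinctions: 3.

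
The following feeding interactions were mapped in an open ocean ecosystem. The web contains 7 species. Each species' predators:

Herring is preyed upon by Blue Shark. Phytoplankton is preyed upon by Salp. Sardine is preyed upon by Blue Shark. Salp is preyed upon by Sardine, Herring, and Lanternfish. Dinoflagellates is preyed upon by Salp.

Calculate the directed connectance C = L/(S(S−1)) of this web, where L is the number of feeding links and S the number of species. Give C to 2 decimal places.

C = 0.17

The web has S = 7 species and L = 7 feeding links.
C = L / (S(S−1)) = 7 / 42 = 0.1667 ≈ 0.17.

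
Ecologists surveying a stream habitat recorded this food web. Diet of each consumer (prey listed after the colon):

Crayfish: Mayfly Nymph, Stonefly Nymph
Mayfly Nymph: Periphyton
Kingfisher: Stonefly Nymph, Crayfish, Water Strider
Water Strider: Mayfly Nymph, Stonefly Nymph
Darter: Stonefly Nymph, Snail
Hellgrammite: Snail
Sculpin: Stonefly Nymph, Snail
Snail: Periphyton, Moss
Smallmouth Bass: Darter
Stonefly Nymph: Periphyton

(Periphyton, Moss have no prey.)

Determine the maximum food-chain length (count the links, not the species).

3 links

One longest chain: Periphyton → Mayfly Nymph → Crayfish → Kingfisher.
It has 4 species and 3 links.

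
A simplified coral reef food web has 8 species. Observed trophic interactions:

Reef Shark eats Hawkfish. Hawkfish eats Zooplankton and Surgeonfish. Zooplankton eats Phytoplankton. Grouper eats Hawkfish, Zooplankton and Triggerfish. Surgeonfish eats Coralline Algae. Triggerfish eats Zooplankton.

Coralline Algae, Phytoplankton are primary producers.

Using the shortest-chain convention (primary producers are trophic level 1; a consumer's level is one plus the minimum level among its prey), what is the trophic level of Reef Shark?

Coralline Algae is a producer → level 1.
Surgeonfish eats Coralline Algae → level 2.
Hawkfish eats Surgeonfish → level 3.
Reef Shark eats Hawkfish → level 4.
No prey of Reef Shark is below level 3, so 4 is the minimum.

Trophic level 4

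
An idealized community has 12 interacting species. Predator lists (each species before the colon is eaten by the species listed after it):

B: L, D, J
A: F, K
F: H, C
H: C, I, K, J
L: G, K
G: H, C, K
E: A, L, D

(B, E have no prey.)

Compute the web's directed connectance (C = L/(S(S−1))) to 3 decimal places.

C = 0.144

The web has S = 12 species and L = 19 feeding links.
C = L / (S(S−1)) = 19 / 132 = 0.1439 ≈ 0.144.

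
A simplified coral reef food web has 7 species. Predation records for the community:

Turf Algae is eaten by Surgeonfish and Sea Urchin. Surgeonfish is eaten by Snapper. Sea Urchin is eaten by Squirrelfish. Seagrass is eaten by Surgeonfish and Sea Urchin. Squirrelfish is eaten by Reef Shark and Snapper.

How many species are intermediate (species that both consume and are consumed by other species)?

Intermediate species (has both prey and predators): Surgeonfish, Sea Urchin, Squirrelfish.
Count: 3.

3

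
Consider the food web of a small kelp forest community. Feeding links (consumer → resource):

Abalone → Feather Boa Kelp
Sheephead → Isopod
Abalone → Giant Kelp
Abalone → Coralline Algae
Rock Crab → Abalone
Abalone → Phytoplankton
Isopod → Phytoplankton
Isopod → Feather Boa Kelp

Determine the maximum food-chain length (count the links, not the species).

One longest chain: Feather Boa Kelp → Isopod → Sheephead.
It has 3 species and 2 links.

2 links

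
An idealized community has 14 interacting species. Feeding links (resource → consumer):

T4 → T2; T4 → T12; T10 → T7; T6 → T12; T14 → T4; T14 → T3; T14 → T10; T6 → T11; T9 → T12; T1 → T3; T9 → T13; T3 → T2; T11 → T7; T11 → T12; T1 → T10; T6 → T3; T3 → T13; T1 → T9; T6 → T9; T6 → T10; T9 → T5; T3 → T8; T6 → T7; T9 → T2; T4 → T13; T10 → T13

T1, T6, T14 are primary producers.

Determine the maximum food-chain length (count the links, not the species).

2 links

One longest chain: T14 → T4 → T2.
It has 3 species and 2 links.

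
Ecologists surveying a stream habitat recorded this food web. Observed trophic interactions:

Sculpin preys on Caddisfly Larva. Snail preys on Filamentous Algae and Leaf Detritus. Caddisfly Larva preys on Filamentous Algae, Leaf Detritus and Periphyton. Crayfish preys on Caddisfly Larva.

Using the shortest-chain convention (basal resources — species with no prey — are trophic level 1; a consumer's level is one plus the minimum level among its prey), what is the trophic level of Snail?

Trophic level 2

Leaf Detritus has no prey (basal) → level 1.
Snail eats Leaf Detritus → level 2.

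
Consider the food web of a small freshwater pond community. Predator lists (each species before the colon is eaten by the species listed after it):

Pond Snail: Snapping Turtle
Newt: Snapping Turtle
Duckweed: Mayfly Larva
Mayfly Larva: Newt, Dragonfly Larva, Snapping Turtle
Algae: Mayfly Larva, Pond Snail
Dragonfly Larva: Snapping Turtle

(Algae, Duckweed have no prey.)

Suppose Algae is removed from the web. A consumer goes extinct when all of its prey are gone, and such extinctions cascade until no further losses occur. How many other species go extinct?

Remove Algae.
Round 1: Pond Snail (all prey gone) → extinct.
No further losses. Total secondary extinctions: 1.

1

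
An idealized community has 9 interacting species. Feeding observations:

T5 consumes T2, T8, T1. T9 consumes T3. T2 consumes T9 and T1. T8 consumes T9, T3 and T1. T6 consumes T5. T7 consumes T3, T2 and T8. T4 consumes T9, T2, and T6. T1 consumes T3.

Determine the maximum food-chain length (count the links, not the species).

One longest chain: T3 → T1 → T2 → T5 → T6 → T4.
It has 6 species and 5 links.

5 links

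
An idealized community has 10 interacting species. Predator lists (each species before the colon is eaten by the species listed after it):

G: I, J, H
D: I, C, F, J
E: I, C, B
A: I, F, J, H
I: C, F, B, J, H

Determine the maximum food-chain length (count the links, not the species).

One longest chain: A → I → C.
It has 3 species and 2 links.

2 links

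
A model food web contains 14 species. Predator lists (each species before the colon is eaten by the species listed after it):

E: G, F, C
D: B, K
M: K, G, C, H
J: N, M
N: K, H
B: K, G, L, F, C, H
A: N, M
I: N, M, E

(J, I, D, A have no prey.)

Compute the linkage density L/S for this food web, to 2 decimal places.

L/S = 1.71

There are L = 24 links among S = 14 species.
L/S = 24/14 = 1.7143 ≈ 1.71.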